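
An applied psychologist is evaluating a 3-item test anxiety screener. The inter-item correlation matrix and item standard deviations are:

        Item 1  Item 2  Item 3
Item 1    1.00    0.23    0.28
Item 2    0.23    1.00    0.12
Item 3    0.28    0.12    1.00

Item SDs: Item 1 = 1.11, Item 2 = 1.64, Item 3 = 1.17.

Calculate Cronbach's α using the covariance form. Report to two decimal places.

Σσ²ᵢ = 1.11² + 1.64² + 1.17² = 5.2906
Covariances σ_ij = r_ij · s_i · s_j:
  σ(Item 1,Item 2) = 0.23 × 1.11 × 1.64 = 0.4187
  σ(Item 1,Item 3) = 0.28 × 1.11 × 1.17 = 0.3636
  σ(Item 2,Item 3) = 0.12 × 1.64 × 1.17 = 0.2303
σ²_T = Σσ²ᵢ + 2·Σσ_ij = 5.2906 + 2 × 1.0126 = 7.3158
α = (3/2)·(1 − 5.2906/7.3158) = 0.42

Cronbach's α = 0.42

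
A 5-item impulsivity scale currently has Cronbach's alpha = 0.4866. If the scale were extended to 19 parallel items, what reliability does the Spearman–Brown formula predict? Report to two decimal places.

Length factor m = 19/5 = 3.8000
α' = m·α / (1 + (m−1)·α)
   = 19/5 × 0.4866 / (1 + (19/5 − 1) × 0.4866)
   = 1.8491 / 2.3625 = 0.78

predicted reliability = 0.78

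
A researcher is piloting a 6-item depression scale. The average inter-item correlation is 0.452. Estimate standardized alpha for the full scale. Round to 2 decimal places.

standardized alpha = 0.83

Standardized α = k·r̄ / (1 + (k−1)·r̄) = 6 × 0.452 / (1 + 5 × 0.452)
  = 2.7120 / 3.2600 = 0.83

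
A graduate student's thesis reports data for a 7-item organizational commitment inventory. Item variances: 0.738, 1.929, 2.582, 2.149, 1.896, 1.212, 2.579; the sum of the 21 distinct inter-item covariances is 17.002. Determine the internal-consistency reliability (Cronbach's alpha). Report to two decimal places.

α = 0.84

Σσᵢ² = 0.738 + 1.929 + 2.582 + 2.149 + 1.896 + 1.212 + 2.579 = 13.085
Sum of distinct covariances = 17.002
total variance = Σσᵢ² + 2·Σcov = 13.085 + 2 × 17.002 = 47.089
α = (7/6)·(1 − 13.085/47.089) = 0.84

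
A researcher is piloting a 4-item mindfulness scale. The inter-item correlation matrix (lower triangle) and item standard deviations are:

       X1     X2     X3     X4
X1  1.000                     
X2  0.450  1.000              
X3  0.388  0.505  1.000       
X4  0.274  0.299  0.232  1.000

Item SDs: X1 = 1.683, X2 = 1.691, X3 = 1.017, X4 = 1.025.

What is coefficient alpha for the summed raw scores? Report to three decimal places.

coefficient alpha = 0.680

Σσ²ᵢ = 1.683² + 1.691² + 1.017² + 1.025² = 7.7769
Covariances σ_ij = r_ij · s_i · s_j:
  σ(X1,X2) = 0.450 × 1.683 × 1.691 = 1.2807
  σ(X1,X3) = 0.388 × 1.683 × 1.017 = 0.6641
  σ(X1,X4) = 0.274 × 1.683 × 1.025 = 0.4727
  σ(X2,X3) = 0.505 × 1.691 × 1.017 = 0.8685
  σ(X2,X4) = 0.299 × 1.691 × 1.025 = 0.5182
  σ(X3,X4) = 0.232 × 1.017 × 1.025 = 0.2418
σ²_T = Σσ²ᵢ + 2·Σσ_ij = 7.7769 + 2 × 4.0460 = 15.8689
α = (4/3)·(1 − 7.7769/15.8689) = 0.680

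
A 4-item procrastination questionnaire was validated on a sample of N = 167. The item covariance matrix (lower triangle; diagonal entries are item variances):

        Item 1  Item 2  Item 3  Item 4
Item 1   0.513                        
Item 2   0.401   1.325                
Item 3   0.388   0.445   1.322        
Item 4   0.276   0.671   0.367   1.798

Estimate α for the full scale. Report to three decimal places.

ΣVar(i) = 0.513 + 1.325 + 1.322 + 1.798 = 4.958
Σ_{i<j} σ_ij = 2.548
Var(T) = 4.958 + 2 × 2.548 = 10.054
α = (k/(k−1))·(1 − ΣVar(i)/Var(T)) = (4/3)·(1 − 4.958/10.054) = 0.676

α = 0.676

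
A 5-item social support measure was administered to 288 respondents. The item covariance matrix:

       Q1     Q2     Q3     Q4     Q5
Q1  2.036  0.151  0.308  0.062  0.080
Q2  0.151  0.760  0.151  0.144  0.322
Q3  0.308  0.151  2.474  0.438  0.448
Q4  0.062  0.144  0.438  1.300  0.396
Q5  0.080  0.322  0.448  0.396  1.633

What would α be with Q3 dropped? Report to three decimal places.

α = 0.383

Remaining items: Q1, Q2, Q4, Q5 (k = 4).
Σσ²ᵢ = 2.036 + 0.760 + 1.300 + 1.633 = 5.729
σ²_total = 5.729 + 2 × 1.155 = 8.039
α (item deleted) = (4/3)·(1 − 5.729/8.039) = 0.383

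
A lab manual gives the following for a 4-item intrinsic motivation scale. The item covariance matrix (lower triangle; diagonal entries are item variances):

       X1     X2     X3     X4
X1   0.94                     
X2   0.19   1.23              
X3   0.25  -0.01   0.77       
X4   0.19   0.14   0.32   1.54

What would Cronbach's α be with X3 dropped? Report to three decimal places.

Remaining items: X1, X2, X4 (k = 3).
Σσ²ᵢ = 0.94 + 1.23 + 1.54 = 3.71
Var(T) = 3.71 + 2 × 0.52 = 4.75
α (item deleted) = (3/2)·(1 − 3.71/4.75) = 0.328

Cronbach's α = 0.328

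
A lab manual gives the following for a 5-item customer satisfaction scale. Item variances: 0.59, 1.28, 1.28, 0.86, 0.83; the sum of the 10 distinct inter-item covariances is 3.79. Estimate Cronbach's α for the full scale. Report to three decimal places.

Σσ²ᵢ = 0.59 + 1.28 + 1.28 + 0.86 + 0.83 = 4.84
Sum of distinct covariances = 3.79
Var(T) = Σσ²ᵢ + 2·Σcov = 4.84 + 2 × 3.79 = 12.42
α = (5/4)·(1 − 4.84/12.42) = 0.763

Cronbach's α = 0.763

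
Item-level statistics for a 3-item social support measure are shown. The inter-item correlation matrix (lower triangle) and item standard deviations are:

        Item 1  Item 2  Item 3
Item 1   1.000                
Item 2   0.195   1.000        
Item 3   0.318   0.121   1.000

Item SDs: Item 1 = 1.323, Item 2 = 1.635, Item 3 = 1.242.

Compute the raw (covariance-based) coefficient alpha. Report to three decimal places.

Σσ²ᵢ = 1.323² + 1.635² + 1.242² = 5.9661
Covariances σ_ij = r_ij · s_i · s_j:
  σ(Item 1,Item 2) = 0.195 × 1.323 × 1.635 = 0.4218
  σ(Item 1,Item 3) = 0.318 × 1.323 × 1.242 = 0.5225
  σ(Item 2,Item 3) = 0.121 × 1.635 × 1.242 = 0.2457
σ²_T = Σσ²ᵢ + 2·Σσ_ij = 5.9661 + 2 × 1.1900 = 8.3461
α = (3/2)·(1 − 5.9661/8.3461) = 0.428

coefficient alpha = 0.428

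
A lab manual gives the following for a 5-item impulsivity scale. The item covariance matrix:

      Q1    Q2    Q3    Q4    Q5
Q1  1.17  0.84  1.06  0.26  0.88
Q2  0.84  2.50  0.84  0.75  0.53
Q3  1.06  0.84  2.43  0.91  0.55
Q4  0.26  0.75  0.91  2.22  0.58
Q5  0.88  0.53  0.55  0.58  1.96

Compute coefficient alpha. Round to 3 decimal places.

sum of item variances = 1.17 + 2.50 + 2.43 + 2.22 + 1.96 = 10.28
Sum of off-diagonal covariances = 7.20
σ²_T = 10.28 + 2 × 7.20 = 24.68
α = (k/(k−1))·(1 − sum of item variances/σ²_T) = (5/4)·(1 − 10.28/24.68) = 0.729

coefficient alpha = 0.729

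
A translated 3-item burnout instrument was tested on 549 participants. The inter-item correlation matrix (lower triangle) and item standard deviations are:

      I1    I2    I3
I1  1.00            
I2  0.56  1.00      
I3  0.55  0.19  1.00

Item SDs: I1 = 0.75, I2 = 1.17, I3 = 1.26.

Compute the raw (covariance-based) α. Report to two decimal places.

α = 0.63

Σσ²ᵢ = 0.75² + 1.17² + 1.26² = 3.5190
Covariances σ_ij = r_ij · s_i · s_j:
  σ(I1,I2) = 0.56 × 0.75 × 1.17 = 0.4914
  σ(I1,I3) = 0.55 × 0.75 × 1.26 = 0.5198
  σ(I2,I3) = 0.19 × 1.17 × 1.26 = 0.2801
σ²_T = Σσ²ᵢ + 2·Σσ_ij = 3.5190 + 2 × 1.2913 = 6.1016
α = (3/2)·(1 − 3.5190/6.1016) = 0.63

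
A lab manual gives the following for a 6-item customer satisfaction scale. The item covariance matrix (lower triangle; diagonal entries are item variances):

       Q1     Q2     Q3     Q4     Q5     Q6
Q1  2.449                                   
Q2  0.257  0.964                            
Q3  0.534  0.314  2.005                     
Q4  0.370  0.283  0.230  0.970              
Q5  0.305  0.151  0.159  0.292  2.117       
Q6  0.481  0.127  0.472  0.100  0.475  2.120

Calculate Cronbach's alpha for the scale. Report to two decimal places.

α = 0.55

ΣVar(i) = 2.449 + 0.964 + 2.005 + 0.970 + 2.117 + 2.120 = 10.625
Σ_{i<j} σ_ij = 4.550
Var(T) = 10.625 + 2 × 4.550 = 19.725
α = (k/(k−1))·(1 − ΣVar(i)/Var(T)) = (6/5)·(1 − 10.625/19.725) = 0.55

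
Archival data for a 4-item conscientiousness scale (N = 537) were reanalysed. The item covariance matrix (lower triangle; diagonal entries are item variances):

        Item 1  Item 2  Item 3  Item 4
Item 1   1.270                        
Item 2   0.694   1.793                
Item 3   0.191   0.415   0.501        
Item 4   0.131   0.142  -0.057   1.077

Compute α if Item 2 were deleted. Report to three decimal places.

Remaining items: Item 1, Item 3, Item 4 (k = 3).
Σσᵢ² = 1.270 + 0.501 + 1.077 = 2.848
σ²_T = 2.848 + 2 × 0.265 = 3.378
α (item deleted) = (3/2)·(1 − 2.848/3.378) = 0.235

α = 0.235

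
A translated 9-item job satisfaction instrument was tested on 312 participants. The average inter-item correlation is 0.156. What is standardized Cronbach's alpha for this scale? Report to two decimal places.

Standardized α = k·r̄ / (1 + (k−1)·r̄) = 9 × 0.156 / (1 + 8 × 0.156)
  = 1.4040 / 2.2480 = 0.62

standardized Cronbach's alpha = 0.62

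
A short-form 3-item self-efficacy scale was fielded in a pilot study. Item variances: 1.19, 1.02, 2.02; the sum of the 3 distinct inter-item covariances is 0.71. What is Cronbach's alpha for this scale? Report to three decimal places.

sum of item variances = 1.19 + 1.02 + 2.02 = 4.23
Sum of distinct covariances = 0.71
total variance = sum of item variances + 2·Σcov = 4.23 + 2 × 0.71 = 5.65
α = (3/2)·(1 − 4.23/5.65) = 0.377

α = 0.377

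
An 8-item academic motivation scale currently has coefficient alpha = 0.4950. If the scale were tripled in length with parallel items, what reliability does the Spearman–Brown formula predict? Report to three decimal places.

predicted reliability = 0.746

Length factor m = 3
α' = m·α / (1 + (m−1)·α)
   = 3 × 0.4950 / (1 + (3 − 1) × 0.4950)
   = 1.4850 / 1.9900 = 0.746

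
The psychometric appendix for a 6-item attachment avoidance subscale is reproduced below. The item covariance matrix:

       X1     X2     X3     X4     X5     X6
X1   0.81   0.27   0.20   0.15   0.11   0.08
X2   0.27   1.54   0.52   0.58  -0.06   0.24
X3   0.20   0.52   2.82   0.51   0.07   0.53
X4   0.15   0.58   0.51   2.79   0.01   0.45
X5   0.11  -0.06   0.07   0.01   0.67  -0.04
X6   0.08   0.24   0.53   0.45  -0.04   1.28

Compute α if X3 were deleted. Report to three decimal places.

α = 0.419

Remaining items: X1, X2, X4, X5, X6 (k = 5).
sum of item variances = 0.81 + 1.54 + 2.79 + 0.67 + 1.28 = 7.09
total variance = 7.09 + 2 × 1.79 = 10.67
α (item deleted) = (5/4)·(1 − 7.09/10.67) = 0.419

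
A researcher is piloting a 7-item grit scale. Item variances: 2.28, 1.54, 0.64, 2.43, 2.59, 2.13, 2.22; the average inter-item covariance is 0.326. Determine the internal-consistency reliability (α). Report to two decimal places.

sum of item variances = 2.28 + 1.54 + 0.64 + 2.43 + 2.59 + 2.13 + 2.22 = 13.83
Sum of the 21 distinct covariances = 21 × 0.326 = 6.846
σ²_total = sum of item variances + 2·Σcov = 13.83 + 2 × 6.846 = 27.522
α = (7/6)·(1 − 13.83/27.522) = 0.58

α = 0.58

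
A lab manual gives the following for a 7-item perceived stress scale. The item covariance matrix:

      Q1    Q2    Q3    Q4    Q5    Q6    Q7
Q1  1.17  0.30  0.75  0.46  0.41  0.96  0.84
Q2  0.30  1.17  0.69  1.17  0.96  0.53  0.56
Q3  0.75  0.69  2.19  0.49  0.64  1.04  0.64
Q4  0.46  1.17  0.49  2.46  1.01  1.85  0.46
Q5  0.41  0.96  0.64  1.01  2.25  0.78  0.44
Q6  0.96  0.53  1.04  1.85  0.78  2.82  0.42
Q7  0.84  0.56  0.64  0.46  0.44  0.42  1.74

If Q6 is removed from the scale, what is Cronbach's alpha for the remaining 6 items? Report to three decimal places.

α = 0.770

Remaining items: Q1, Q2, Q3, Q4, Q5, Q7 (k = 6).
ΣVar(i) = 1.17 + 1.17 + 2.19 + 2.46 + 2.25 + 1.74 = 10.98
Var(T) = 10.98 + 2 × 9.82 = 30.62
α (item deleted) = (6/5)·(1 − 10.98/30.62) = 0.770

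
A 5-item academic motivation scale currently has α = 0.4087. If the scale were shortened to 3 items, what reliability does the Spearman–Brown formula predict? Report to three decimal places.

Length factor m = 3/5 = 0.6000
α' = m·α / (1 − (1−m)·α)
   = 3/5 × 0.4087 / (1 − (1 − 3/5) × 0.4087)
   = 0.2452 / 0.8365 = 0.293

predicted reliability = 0.293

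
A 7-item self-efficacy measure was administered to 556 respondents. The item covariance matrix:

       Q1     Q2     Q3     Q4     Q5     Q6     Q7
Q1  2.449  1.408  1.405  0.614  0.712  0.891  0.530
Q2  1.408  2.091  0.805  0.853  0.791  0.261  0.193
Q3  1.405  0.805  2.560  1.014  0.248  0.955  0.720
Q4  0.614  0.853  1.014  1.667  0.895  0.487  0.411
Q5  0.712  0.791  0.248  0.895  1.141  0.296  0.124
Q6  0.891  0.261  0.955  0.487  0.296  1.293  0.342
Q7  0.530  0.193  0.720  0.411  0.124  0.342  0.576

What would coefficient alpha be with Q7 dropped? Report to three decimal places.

coefficient alpha = 0.810

Remaining items: Q1, Q2, Q3, Q4, Q5, Q6 (k = 6).
sum of item variances = 2.449 + 2.091 + 2.560 + 1.667 + 1.141 + 1.293 = 11.201
total variance = 11.201 + 2 × 11.635 = 34.471
α (item deleted) = (6/5)·(1 − 11.201/34.471) = 0.810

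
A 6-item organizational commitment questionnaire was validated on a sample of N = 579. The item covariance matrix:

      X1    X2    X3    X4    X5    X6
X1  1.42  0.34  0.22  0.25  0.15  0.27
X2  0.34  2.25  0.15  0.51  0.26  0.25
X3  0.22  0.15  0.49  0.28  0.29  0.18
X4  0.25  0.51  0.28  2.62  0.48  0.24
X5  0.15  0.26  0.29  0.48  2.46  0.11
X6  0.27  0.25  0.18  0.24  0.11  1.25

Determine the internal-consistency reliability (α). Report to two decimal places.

Σσ²ᵢ = 1.42 + 2.25 + 0.49 + 2.62 + 2.46 + 1.25 = 10.49
Sum of the distinct covariances = 3.98
total variance = 10.49 + 2 × 3.98 = 18.45
α = (k/(k−1))·(1 − Σσ²ᵢ/total variance) = (6/5)·(1 − 10.49/18.45) = 0.52

α = 0.52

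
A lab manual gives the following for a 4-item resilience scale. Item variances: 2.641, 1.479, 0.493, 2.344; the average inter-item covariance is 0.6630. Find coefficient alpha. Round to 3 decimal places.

α = 0.711

Σσ²ᵢ = 2.641 + 1.479 + 0.493 + 2.344 = 6.957
Sum of the 6 distinct covariances = 6 × 0.6630 = 3.9780
total variance = Σσ²ᵢ + 2·Σcov = 6.957 + 2 × 3.9780 = 14.9130
α = (4/3)·(1 − 6.957/14.9130) = 0.711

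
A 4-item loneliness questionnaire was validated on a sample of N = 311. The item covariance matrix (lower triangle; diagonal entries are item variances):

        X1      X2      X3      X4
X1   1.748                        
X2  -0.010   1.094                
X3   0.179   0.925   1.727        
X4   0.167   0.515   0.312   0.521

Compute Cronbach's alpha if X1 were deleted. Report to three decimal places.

Cronbach's alpha = 0.768

Remaining items: X2, X3, X4 (k = 3).
ΣVar(i) = 1.094 + 1.727 + 0.521 = 3.342
Var(T) = 3.342 + 2 × 1.752 = 6.846
α (item deleted) = (3/2)·(1 − 3.342/6.846) = 0.768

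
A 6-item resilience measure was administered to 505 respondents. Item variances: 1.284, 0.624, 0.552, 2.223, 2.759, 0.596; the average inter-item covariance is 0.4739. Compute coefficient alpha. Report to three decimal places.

coefficient alpha = 0.767

Σσᵢ² = 1.284 + 0.624 + 0.552 + 2.223 + 2.759 + 0.596 = 8.038
Sum of the 15 distinct covariances = 15 × 0.4739 = 7.1085
total variance = Σσᵢ² + 2·Σcov = 8.038 + 2 × 7.1085 = 22.2550
α = (6/5)·(1 − 8.038/22.2550) = 0.767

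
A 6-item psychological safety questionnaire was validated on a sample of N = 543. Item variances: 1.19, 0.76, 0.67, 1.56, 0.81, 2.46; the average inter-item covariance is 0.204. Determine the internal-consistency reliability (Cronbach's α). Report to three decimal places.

Cronbach's α = 0.541

Σσ²ᵢ = 1.19 + 0.76 + 0.67 + 1.56 + 0.81 + 2.46 = 7.45
Sum of the 15 distinct covariances = 15 × 0.204 = 3.060
Var(T) = Σσ²ᵢ + 2·Σcov = 7.45 + 2 × 3.060 = 13.570
α = (6/5)·(1 − 7.45/13.570) = 0.541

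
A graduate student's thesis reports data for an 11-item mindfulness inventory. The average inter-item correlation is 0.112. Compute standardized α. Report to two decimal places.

Standardized α = k·r̄ / (1 + (k−1)·r̄) = 11 × 0.112 / (1 + 10 × 0.112)
  = 1.2320 / 2.1200 = 0.58

standardized α = 0.58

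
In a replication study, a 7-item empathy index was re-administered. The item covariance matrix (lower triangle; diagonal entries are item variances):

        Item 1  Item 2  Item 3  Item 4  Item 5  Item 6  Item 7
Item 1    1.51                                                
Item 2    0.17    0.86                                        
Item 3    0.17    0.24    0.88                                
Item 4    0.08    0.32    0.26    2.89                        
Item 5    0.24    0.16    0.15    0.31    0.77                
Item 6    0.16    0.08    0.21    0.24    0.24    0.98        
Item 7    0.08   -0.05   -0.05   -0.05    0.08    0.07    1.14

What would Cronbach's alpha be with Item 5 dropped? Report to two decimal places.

α = 0.38

Remaining items: Item 1, Item 2, Item 3, Item 4, Item 6, Item 7 (k = 6).
Σσ²ᵢ = 1.51 + 0.86 + 0.88 + 2.89 + 0.98 + 1.14 = 8.26
σ²_T = 8.26 + 2 × 1.93 = 12.12
α (item deleted) = (6/5)·(1 − 8.26/12.12) = 0.38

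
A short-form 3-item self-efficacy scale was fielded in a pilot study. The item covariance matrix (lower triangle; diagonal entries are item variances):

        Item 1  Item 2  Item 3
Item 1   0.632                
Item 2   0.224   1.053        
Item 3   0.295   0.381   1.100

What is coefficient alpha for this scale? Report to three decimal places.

Σσᵢ² = 0.632 + 1.053 + 1.100 = 2.785
Sum of off-diagonal covariances = 0.900
Var(T) = 2.785 + 2 × 0.900 = 4.585
α = (k/(k−1))·(1 − Σσᵢ²/Var(T)) = (3/2)·(1 − 2.785/4.585) = 0.589

coefficient alpha = 0.589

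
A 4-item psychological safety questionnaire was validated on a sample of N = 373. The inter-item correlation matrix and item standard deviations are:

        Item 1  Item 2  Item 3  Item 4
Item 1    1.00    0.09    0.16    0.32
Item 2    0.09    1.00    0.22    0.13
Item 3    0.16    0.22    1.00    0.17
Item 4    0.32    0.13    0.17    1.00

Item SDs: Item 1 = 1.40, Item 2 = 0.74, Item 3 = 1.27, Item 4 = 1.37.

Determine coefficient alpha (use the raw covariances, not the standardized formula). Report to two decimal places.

coefficient alpha = 0.47

Σσ²ᵢ = 1.40² + 0.74² + 1.27² + 1.37² = 5.9974
Covariances σ_ij = r_ij · s_i · s_j:
  σ(Item 1,Item 2) = 0.09 × 1.40 × 0.74 = 0.0932
  σ(Item 1,Item 3) = 0.16 × 1.40 × 1.27 = 0.2845
  σ(Item 1,Item 4) = 0.32 × 1.40 × 1.37 = 0.6138
  σ(Item 2,Item 3) = 0.22 × 0.74 × 1.27 = 0.2068
  σ(Item 2,Item 4) = 0.13 × 0.74 × 1.37 = 0.1318
  σ(Item 3,Item 4) = 0.17 × 1.27 × 1.37 = 0.2958
σ²_T = Σσ²ᵢ + 2·Σσ_ij = 5.9974 + 2 × 1.6259 = 9.2492
α = (4/3)·(1 − 5.9974/9.2492) = 0.47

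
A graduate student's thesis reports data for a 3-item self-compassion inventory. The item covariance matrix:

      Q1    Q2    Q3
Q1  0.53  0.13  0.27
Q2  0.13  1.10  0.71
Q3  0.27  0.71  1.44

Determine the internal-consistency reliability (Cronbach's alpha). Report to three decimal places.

Σσᵢ² = 0.53 + 1.10 + 1.44 = 3.07
Sum of the distinct covariances = 1.11
total variance = 3.07 + 2 × 1.11 = 5.29
α = (k/(k−1))·(1 − Σσᵢ²/total variance) = (3/2)·(1 − 3.07/5.29) = 0.629

Cronbach's alpha = 0.629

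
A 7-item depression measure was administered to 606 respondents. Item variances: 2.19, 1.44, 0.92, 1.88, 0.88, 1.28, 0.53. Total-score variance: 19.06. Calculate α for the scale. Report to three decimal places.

α = 0.608

ΣVar(i) = 2.19 + 1.44 + 0.92 + 1.88 + 0.88 + 1.28 + 0.53 = 9.12
α = (k/(k−1))·(1 − ΣVar(i)/σ²_T) = (7/6)·(1 − 9.12/19.06) = 0.608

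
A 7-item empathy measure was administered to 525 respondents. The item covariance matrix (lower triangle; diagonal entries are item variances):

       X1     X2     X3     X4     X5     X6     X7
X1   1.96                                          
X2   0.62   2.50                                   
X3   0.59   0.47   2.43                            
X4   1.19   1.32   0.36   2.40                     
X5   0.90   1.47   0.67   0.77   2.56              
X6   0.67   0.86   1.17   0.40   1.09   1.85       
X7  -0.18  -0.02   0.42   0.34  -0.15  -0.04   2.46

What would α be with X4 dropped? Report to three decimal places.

Remaining items: X1, X2, X3, X5, X6, X7 (k = 6).
ΣVar(i) = 1.96 + 2.50 + 2.43 + 2.56 + 1.85 + 2.46 = 13.76
total variance = 13.76 + 2 × 8.54 = 30.84
α (item deleted) = (6/5)·(1 − 13.76/30.84) = 0.665

α = 0.665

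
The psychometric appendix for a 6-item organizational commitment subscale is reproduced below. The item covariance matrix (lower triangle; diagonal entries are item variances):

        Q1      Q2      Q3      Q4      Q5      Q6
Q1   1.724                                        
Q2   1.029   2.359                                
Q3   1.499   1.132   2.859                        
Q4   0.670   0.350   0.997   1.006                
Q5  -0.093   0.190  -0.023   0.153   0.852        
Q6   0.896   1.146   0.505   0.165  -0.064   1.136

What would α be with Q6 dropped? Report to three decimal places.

α = 0.716

Remaining items: Q1, Q2, Q3, Q4, Q5 (k = 5).
Σσ²ᵢ = 1.724 + 2.359 + 2.859 + 1.006 + 0.852 = 8.800
σ²_T = 8.800 + 2 × 5.904 = 20.608
α (item deleted) = (5/4)·(1 − 8.800/20.608) = 0.716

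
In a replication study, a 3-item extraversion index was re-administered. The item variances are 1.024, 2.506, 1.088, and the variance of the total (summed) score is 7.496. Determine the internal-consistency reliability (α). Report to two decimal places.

Σσᵢ² = 1.024 + 2.506 + 1.088 = 4.618
α = (k/(k−1))·(1 − Σσᵢ²/Var(T)) = (3/2)·(1 − 4.618/7.496) = 0.58

α = 0.58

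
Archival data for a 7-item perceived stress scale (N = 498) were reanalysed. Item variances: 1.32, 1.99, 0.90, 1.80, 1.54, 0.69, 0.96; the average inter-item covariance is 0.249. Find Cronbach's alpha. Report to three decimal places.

α = 0.621

sum of item variances = 1.32 + 1.99 + 0.90 + 1.80 + 1.54 + 0.69 + 0.96 = 9.20
Sum of the 21 distinct covariances = 21 × 0.249 = 5.229
Var(T) = sum of item variances + 2·Σcov = 9.20 + 2 × 5.229 = 19.658
α = (7/6)·(1 − 9.20/19.658) = 0.621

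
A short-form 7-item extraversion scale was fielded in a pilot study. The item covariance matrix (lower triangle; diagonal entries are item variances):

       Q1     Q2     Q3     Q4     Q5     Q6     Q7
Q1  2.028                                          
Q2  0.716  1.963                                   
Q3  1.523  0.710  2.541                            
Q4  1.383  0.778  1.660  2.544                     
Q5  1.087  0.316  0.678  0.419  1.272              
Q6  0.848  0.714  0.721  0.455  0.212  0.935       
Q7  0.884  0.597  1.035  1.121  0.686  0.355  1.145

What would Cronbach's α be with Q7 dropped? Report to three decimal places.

α = 0.821

Remaining items: Q1, Q2, Q3, Q4, Q5, Q6 (k = 6).
sum of item variances = 2.028 + 1.963 + 2.541 + 2.544 + 1.272 + 0.935 = 11.283
σ²_total = 11.283 + 2 × 12.220 = 35.723
α (item deleted) = (6/5)·(1 − 11.283/35.723) = 0.821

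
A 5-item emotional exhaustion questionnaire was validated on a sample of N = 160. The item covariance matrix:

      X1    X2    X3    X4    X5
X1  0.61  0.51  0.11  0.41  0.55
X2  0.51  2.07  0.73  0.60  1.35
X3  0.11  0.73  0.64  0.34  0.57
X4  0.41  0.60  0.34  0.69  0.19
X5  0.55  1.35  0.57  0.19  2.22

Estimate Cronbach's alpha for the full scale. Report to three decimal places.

Cronbach's alpha = 0.791

sum of item variances = 0.61 + 2.07 + 0.64 + 0.69 + 2.22 = 6.23
Σ_{i<j} σ_ij = 5.36
Var(T) = 6.23 + 2 × 5.36 = 16.95
α = (k/(k−1))·(1 − sum of item variances/Var(T)) = (5/4)·(1 − 6.23/16.95) = 0.791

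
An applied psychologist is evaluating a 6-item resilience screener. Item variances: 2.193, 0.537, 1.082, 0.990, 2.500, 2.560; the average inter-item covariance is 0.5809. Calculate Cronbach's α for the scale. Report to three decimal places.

Cronbach's α = 0.766

ΣVar(i) = 2.193 + 0.537 + 1.082 + 0.990 + 2.500 + 2.560 = 9.862
Sum of the 15 distinct covariances = 15 × 0.5809 = 8.7135
σ²_total = ΣVar(i) + 2·Σcov = 9.862 + 2 × 8.7135 = 27.2890
α = (6/5)·(1 − 9.862/27.2890) = 0.766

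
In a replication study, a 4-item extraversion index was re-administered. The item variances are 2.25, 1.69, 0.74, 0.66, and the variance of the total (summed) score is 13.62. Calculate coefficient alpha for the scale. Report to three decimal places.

Σσᵢ² = 2.25 + 1.69 + 0.74 + 0.66 = 5.34
α = (k/(k−1))·(1 − Σσᵢ²/σ²_total) = (4/3)·(1 − 5.34/13.62) = 0.811

α = 0.811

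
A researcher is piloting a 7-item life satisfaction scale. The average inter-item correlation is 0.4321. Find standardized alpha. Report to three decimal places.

Standardized α = k·r̄ / (1 + (k−1)·r̄) = 7 × 0.4321 / (1 + 6 × 0.4321)
  = 3.0247 / 3.5926 = 0.842

standardized alpha = 0.842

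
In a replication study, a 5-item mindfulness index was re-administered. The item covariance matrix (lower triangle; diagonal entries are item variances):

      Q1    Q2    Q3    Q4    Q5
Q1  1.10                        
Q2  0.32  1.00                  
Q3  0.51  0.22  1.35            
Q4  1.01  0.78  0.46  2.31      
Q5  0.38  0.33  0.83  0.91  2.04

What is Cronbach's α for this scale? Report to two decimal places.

Σσ²ᵢ = 1.10 + 1.00 + 1.35 + 2.31 + 2.04 = 7.80
Sum of off-diagonal covariances = 5.75
total variance = 7.80 + 2 × 5.75 = 19.30
α = (k/(k−1))·(1 − Σσ²ᵢ/total variance) = (5/4)·(1 − 7.80/19.30) = 0.74

α = 0.74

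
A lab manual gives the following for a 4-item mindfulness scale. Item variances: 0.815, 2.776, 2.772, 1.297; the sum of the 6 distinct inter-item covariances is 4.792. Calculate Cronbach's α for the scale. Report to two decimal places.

Σσᵢ² = 0.815 + 2.776 + 2.772 + 1.297 = 7.660
Sum of distinct covariances = 4.792
total variance = Σσᵢ² + 2·Σcov = 7.660 + 2 × 4.792 = 17.244
α = (4/3)·(1 − 7.660/17.244) = 0.74

α = 0.74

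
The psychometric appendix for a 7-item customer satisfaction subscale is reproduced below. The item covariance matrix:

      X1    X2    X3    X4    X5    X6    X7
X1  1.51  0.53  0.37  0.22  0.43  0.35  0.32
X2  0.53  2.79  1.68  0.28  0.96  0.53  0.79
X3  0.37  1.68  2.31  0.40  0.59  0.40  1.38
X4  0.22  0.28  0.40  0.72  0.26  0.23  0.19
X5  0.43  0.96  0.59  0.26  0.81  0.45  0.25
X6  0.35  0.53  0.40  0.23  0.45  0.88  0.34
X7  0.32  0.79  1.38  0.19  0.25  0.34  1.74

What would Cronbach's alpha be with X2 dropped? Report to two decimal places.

α = 0.73

Remaining items: X1, X3, X4, X5, X6, X7 (k = 6).
Σσ²ᵢ = 1.51 + 2.31 + 0.72 + 0.81 + 0.88 + 1.74 = 7.97
σ²_T = 7.97 + 2 × 6.18 = 20.33
α (item deleted) = (6/5)·(1 − 7.97/20.33) = 0.73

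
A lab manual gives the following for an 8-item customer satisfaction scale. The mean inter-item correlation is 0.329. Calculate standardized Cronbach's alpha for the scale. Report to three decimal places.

Standardized α = k·r̄ / (1 + (k−1)·r̄) = 8 × 0.329 / (1 + 7 × 0.329)
  = 2.6320 / 3.3030 = 0.797

standardized Cronbach's alpha = 0.797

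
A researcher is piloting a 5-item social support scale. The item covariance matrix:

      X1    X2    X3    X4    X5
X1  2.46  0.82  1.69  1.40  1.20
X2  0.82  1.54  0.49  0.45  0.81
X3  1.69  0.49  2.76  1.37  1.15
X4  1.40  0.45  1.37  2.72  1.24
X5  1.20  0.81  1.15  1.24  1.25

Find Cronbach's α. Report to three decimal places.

Cronbach's α = 0.830

ΣVar(i) = 2.46 + 1.54 + 2.76 + 2.72 + 1.25 = 10.73
Sum of the distinct covariances = 10.62
σ²_total = 10.73 + 2 × 10.62 = 31.97
α = (k/(k−1))·(1 − ΣVar(i)/σ²_total) = (5/4)·(1 − 10.73/31.97) = 0.830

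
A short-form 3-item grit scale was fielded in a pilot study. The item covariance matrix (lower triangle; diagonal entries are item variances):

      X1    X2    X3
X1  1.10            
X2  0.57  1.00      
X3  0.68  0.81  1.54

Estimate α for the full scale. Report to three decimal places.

Σσᵢ² = 1.10 + 1.00 + 1.54 = 3.64
Sum of off-diagonal covariances = 2.06
σ²_T = 3.64 + 2 × 2.06 = 7.76
α = (k/(k−1))·(1 − Σσᵢ²/σ²_T) = (3/2)·(1 − 3.64/7.76) = 0.796

α = 0.796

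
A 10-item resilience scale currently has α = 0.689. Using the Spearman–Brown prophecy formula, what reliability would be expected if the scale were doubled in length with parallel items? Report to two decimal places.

predicted reliability = 0.82

Length factor m = 2
α' = m·α / (1 + (m−1)·α)
   = 2 × 0.689 / (1 + (2 − 1) × 0.689)
   = 1.3780 / 1.6890 = 0.82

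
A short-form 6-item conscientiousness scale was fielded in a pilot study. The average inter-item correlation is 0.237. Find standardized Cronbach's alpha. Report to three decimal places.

standardized Cronbach's alpha = 0.651

Standardized α = k·r̄ / (1 + (k−1)·r̄) = 6 × 0.237 / (1 + 5 × 0.237)
  = 1.4220 / 2.1850 = 0.651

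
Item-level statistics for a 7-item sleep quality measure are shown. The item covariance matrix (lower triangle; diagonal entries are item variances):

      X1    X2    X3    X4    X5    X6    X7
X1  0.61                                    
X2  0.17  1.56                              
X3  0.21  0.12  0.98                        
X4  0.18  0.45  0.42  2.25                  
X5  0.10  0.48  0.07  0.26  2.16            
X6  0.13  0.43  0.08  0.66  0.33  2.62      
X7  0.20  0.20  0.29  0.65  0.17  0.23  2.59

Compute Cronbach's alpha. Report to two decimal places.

Cronbach's alpha = 0.56

Σσ²ᵢ = 0.61 + 1.56 + 0.98 + 2.25 + 2.16 + 2.62 + 2.59 = 12.77
Sum of off-diagonal covariances = 5.83
σ²_total = 12.77 + 2 × 5.83 = 24.43
α = (k/(k−1))·(1 − Σσ²ᵢ/σ²_total) = (7/6)·(1 − 12.77/24.43) = 0.56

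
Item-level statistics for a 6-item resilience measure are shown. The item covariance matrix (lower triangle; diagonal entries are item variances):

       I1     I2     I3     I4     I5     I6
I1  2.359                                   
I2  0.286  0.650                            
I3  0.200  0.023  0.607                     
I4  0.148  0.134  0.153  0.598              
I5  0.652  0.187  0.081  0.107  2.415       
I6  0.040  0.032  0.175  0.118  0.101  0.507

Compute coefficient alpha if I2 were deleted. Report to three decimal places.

Remaining items: I1, I3, I4, I5, I6 (k = 5).
sum of item variances = 2.359 + 0.607 + 0.598 + 2.415 + 0.507 = 6.486
Var(T) = 6.486 + 2 × 1.775 = 10.036
α (item deleted) = (5/4)·(1 − 6.486/10.036) = 0.442

α = 0.442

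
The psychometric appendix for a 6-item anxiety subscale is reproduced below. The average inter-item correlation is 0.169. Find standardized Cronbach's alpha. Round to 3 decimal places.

Standardized α = k·r̄ / (1 + (k−1)·r̄) = 6 × 0.169 / (1 + 5 × 0.169)
  = 1.0140 / 1.8450 = 0.550

standardized Cronbach's alpha = 0.550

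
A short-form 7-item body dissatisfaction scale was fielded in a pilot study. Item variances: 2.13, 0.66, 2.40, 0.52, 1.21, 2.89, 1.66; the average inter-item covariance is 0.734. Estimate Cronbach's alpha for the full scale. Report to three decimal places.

Cronbach's alpha = 0.850

Σσᵢ² = 2.13 + 0.66 + 2.40 + 0.52 + 1.21 + 2.89 + 1.66 = 11.47
Sum of the 21 distinct covariances = 21 × 0.734 = 15.414
σ²_T = Σσᵢ² + 2·Σcov = 11.47 + 2 × 15.414 = 42.298
α = (7/6)·(1 − 11.47/42.298) = 0.850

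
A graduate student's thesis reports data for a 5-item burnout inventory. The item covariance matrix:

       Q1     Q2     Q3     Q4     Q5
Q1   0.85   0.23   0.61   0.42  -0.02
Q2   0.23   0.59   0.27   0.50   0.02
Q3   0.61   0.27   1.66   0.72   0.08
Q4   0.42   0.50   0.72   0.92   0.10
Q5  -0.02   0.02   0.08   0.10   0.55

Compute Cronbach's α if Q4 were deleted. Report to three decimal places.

Cronbach's α = 0.526

Remaining items: Q1, Q2, Q3, Q5 (k = 4).
Σσᵢ² = 0.85 + 0.59 + 1.66 + 0.55 = 3.65
Var(T) = 3.65 + 2 × 1.19 = 6.03
α (item deleted) = (4/3)·(1 − 3.65/6.03) = 0.526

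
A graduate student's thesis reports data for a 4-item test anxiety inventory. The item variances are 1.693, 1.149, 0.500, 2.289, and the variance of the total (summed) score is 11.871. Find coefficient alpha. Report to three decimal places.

coefficient alpha = 0.701

Σσ²ᵢ = 1.693 + 1.149 + 0.500 + 2.289 = 5.631
α = (k/(k−1))·(1 − Σσ²ᵢ/σ²_total) = (4/3)·(1 − 5.631/11.871) = 0.701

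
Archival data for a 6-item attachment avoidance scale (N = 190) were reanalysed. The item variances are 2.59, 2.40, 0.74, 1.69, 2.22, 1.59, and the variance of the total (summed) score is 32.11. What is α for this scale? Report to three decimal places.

α = 0.780

ΣVar(i) = 2.59 + 2.40 + 0.74 + 1.69 + 2.22 + 1.59 = 11.23
α = (k/(k−1))·(1 − ΣVar(i)/Var(T)) = (6/5)·(1 − 11.23/32.11) = 0.780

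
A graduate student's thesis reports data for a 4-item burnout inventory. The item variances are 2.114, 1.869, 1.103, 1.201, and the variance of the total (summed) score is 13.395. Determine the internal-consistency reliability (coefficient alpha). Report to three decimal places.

coefficient alpha = 0.708

ΣVar(i) = 2.114 + 1.869 + 1.103 + 1.201 = 6.287
α = (k/(k−1))·(1 − ΣVar(i)/Var(T)) = (4/3)·(1 − 6.287/13.395) = 0.708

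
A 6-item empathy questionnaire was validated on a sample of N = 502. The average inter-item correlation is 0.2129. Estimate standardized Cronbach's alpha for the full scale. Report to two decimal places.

α = 0.62

Standardized α = k·r̄ / (1 + (k−1)·r̄) = 6 × 0.2129 / (1 + 5 × 0.2129)
  = 1.2774 / 2.0645 = 0.62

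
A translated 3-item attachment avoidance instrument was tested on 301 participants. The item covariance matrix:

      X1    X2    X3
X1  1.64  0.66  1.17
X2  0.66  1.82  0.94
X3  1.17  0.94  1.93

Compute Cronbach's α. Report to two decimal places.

α = 0.76

Σσᵢ² = 1.64 + 1.82 + 1.93 = 5.39
Σ_{i<j} σ_ij = 2.77
σ²_T = 5.39 + 2 × 2.77 = 10.93
α = (k/(k−1))·(1 − Σσᵢ²/σ²_T) = (3/2)·(1 − 5.39/10.93) = 0.76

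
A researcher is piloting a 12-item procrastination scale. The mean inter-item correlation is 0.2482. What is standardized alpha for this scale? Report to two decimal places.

α = 0.80

Standardized α = k·r̄ / (1 + (k−1)·r̄) = 12 × 0.2482 / (1 + 11 × 0.2482)
  = 2.9784 / 3.7302 = 0.80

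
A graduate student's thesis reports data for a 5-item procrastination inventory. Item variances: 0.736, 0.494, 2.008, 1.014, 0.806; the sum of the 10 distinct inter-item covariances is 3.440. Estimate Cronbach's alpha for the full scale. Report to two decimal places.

sum of item variances = 0.736 + 0.494 + 2.008 + 1.014 + 0.806 = 5.058
Sum of distinct covariances = 3.440
total variance = sum of item variances + 2·Σcov = 5.058 + 2 × 3.440 = 11.938
α = (5/4)·(1 − 5.058/11.938) = 0.72

Cronbach's alpha = 0.72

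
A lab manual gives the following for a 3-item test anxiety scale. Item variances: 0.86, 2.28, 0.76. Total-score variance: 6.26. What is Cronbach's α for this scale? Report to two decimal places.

sum of item variances = 0.86 + 2.28 + 0.76 = 3.90
α = (k/(k−1))·(1 − sum of item variances/total variance) = (3/2)·(1 − 3.90/6.26) = 0.57

α = 0.57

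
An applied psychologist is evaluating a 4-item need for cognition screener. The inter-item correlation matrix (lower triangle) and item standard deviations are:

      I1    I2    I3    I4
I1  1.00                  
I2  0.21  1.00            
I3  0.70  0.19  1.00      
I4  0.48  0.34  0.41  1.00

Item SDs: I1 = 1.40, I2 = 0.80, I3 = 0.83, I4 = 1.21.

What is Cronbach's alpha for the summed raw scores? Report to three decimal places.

Cronbach's alpha = 0.713

Σσ²ᵢ = 1.40² + 0.80² + 0.83² + 1.21² = 4.7530
Covariances σ_ij = r_ij · s_i · s_j:
  σ(I1,I2) = 0.21 × 1.40 × 0.80 = 0.2352
  σ(I1,I3) = 0.70 × 1.40 × 0.83 = 0.8134
  σ(I1,I4) = 0.48 × 1.40 × 1.21 = 0.8131
  σ(I2,I3) = 0.19 × 0.80 × 0.83 = 0.1262
  σ(I2,I4) = 0.34 × 0.80 × 1.21 = 0.3291
  σ(I3,I4) = 0.41 × 0.83 × 1.21 = 0.4118
σ²_T = Σσ²ᵢ + 2·Σσ_ij = 4.7530 + 2 × 2.7288 = 10.2106
α = (4/3)·(1 − 4.7530/10.2106) = 0.713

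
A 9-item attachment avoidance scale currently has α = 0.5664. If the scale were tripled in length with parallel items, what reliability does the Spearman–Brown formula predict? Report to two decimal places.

Length factor m = 3
α' = m·α / (1 + (m−1)·α)
   = 3 × 0.5664 / (1 + (3 − 1) × 0.5664)
   = 1.6992 / 2.1328 = 0.80

predicted reliability = 0.80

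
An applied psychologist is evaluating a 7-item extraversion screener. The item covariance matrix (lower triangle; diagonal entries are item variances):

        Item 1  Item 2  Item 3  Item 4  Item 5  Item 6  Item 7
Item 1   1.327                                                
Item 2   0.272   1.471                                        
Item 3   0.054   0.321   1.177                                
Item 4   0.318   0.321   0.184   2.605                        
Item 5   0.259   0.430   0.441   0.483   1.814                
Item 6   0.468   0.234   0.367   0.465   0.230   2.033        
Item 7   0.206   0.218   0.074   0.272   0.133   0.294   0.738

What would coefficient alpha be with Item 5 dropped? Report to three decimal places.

Remaining items: Item 1, Item 2, Item 3, Item 4, Item 6, Item 7 (k = 6).
ΣVar(i) = 1.327 + 1.471 + 1.177 + 2.605 + 2.033 + 0.738 = 9.351
σ²_total = 9.351 + 2 × 4.068 = 17.487
α (item deleted) = (6/5)·(1 − 9.351/17.487) = 0.558

coefficient alpha = 0.558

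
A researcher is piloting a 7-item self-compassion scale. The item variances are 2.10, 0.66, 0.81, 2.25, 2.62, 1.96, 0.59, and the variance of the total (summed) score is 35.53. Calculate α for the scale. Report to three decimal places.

Σσᵢ² = 2.10 + 0.66 + 0.81 + 2.25 + 2.62 + 1.96 + 0.59 = 10.99
α = (k/(k−1))·(1 − Σσᵢ²/σ²_T) = (7/6)·(1 − 10.99/35.53) = 0.806

α = 0.806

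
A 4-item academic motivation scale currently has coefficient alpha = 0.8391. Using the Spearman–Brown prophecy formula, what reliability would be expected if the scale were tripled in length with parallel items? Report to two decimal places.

predicted reliability = 0.94

Length factor m = 3
α' = m·α / (1 + (m−1)·α)
   = 3 × 0.8391 / (1 + (3 − 1) × 0.8391)
   = 2.5173 / 2.6782 = 0.94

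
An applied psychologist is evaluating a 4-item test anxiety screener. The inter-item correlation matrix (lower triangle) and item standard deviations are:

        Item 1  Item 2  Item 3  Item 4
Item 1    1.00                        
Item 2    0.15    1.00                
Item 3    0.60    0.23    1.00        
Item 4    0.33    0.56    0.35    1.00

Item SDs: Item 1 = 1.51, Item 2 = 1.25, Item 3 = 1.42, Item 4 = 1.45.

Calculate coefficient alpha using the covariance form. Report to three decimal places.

Σσ²ᵢ = 1.51² + 1.25² + 1.42² + 1.45² = 7.9615
Covariances σ_ij = r_ij · s_i · s_j:
  σ(Item 1,Item 2) = 0.15 × 1.51 × 1.25 = 0.2831
  σ(Item 1,Item 3) = 0.60 × 1.51 × 1.42 = 1.2865
  σ(Item 1,Item 4) = 0.33 × 1.51 × 1.45 = 0.7225
  σ(Item 2,Item 3) = 0.23 × 1.25 × 1.42 = 0.4083
  σ(Item 2,Item 4) = 0.56 × 1.25 × 1.45 = 1.0150
  σ(Item 3,Item 4) = 0.35 × 1.42 × 1.45 = 0.7206
σ²_T = Σσ²ᵢ + 2·Σσ_ij = 7.9615 + 2 × 4.4360 = 16.8335
α = (4/3)·(1 − 7.9615/16.8335) = 0.703

coefficient alpha = 0.703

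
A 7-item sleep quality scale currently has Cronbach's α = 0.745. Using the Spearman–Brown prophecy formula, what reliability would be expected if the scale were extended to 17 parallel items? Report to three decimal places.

Length factor m = 17/7 = 2.4286
α' = m·α / (1 + (m−1)·α)
   = 17/7 × 0.745 / (1 + (17/7 − 1) × 0.745)
   = 1.8093 / 2.0643 = 0.876

predicted reliability = 0.876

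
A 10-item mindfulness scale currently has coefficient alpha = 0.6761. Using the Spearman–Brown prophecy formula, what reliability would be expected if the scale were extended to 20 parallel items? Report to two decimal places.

predicted reliability = 0.81

Length factor m = 20/10 = 2.0000
α' = m·α / (1 + (m−1)·α)
   = 20/10 × 0.6761 / (1 + (20/10 − 1) × 0.6761)
   = 1.3522 / 1.6761 = 0.81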